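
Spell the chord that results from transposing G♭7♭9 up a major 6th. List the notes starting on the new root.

Eb  G  Bb  Db  Fb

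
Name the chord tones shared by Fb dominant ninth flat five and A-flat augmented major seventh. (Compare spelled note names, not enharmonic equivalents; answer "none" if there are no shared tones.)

A♭

Fb dominant ninth flat five: F♭ A♭ C𝄫 E𝄫 G♭
A-flat augmented major seventh: A♭ C E G
Common to both → A♭.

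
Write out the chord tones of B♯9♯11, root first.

B#, D##, F##, A#, C##, E##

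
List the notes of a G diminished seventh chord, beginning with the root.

G – B-flat – D-flat – F-flat

G diminished seventh: diminished seventh on G.
Root: G
Minor 3rd (3rd): B-flat
Diminished 5th (5th): D-flat
Diminished 7th (7th): F-flat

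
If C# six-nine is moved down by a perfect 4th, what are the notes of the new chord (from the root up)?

G#  B#  D#  E#  A#

C# down a perfect 4th → G#. New chord: G# six-nine.
G# — root
B# — major 3rd
D# — perfect 5th
E# — major 6th
A# — major 9th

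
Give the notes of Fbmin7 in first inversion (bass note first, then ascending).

In root position, Fbmin7 is Fb–Abb–Cb–Ebb.
First inversion puts the third (Abb) in the bass.

Abb  Cb  Ebb  Fb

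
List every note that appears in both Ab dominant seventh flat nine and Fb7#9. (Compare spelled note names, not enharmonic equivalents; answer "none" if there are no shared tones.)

A♭

Ab dominant seventh flat nine = A♭, C, E♭, G♭, B𝄫.
Fb7#9 = F♭, A♭, C♭, E𝄫, G.
Shared: A♭.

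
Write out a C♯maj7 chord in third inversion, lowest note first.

C♯maj7 = C#–E#–G#–B#; third inversion → seventh (B#) lowest.

B#  C#  E#  G#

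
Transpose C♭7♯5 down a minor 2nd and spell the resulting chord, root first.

Bb  D  F#  Ab

Transposed root: Cb → Bb (minor 2nd down). So we spell Bb augmented seventh:
Root: Bb
Major 3rd (3rd): D
Augmented 5th (5th): F#
Minor 7th (7th): Ab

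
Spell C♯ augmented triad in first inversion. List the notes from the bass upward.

In root position, C♯ augmented triad is C-sharp–E-sharp–G-double-sharp.
First inversion puts the third (E-sharp) in the bass.

E-sharp – G-double-sharp – C-sharp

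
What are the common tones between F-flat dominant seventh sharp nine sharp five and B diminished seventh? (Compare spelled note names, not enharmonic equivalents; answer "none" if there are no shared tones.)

F-flat dominant seventh sharp nine sharp five = Fb, Ab, C, Ebb, G.
B diminished seventh = B, D, F, Ab.
Shared: Ab.

Ab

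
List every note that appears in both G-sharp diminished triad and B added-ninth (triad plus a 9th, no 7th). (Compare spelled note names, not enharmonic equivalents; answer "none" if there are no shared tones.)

B

G-sharp diminished triad: G-sharp B D
B added-ninth: B D-sharp F-sharp C-sharp
Common to both → B.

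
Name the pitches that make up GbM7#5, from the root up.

G♭  B♭  D  F

GbM7#5 is an augmented major seventh built on G♭.
root → G♭
3rd (major 3rd) → B♭
5th (augmented 5th) → D
7th (major 7th) → F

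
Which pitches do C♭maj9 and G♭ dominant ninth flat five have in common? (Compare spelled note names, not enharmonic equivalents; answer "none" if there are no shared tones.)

Gb  Bb

C♭maj9 = Cb, Eb, Gb, Bb, Db.
G♭ dominant ninth flat five = Gb, Bb, Dbb, Fb, Ab.
Shared: Gb, Bb.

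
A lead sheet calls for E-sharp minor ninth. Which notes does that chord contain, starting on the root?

E-sharp minor ninth: minor ninth on E#.
Root: E#
Minor 3rd (3rd): G#
Perfect 5th (5th): B#
Minor 7th (7th): D#
Major 9th (9th): F##

E#, G#, B#, D#, F##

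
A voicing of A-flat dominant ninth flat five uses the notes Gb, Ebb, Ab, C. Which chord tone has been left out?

Bb

A-flat dominant ninth flat five = Ab, C, Ebb, Gb, Bb. The voicing lacks the 9th (major 9th), Bb.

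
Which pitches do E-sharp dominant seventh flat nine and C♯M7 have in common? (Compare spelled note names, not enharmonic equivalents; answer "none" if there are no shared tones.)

E-sharp dominant seventh flat nine: E# G## B# D# F#
C♯M7: C# E# G# B#
Common to both → E#, B#.

E# B#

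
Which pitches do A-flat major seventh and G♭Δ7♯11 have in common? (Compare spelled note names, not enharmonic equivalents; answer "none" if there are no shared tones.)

C

A-flat major seventh: A♭ C E♭ G
G♭Δ7♯11: G♭ B♭ D♭ F C
Common to both → C.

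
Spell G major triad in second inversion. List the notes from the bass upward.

G major triad = G–B–D; second inversion → fifth (D) lowest.

D G B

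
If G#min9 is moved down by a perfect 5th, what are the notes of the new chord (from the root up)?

Transposed root: G♯ → C♯ (perfect 5th down). So we spell C♯ minor ninth:
- root: C♯
- minor 3rd: E
- perfect 5th: G♯
- minor 7th: B
- major 9th: D♯

C♯ – E – G♯ – B – D♯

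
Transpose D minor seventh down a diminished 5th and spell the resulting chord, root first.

G-sharp – B – D-sharp – F-sharp

Transposed root: D → G-sharp (diminished 5th down). So we spell G-sharp minor seventh:
root → G-sharp
3rd (minor 3rd) → B
5th (perfect 5th) → D-sharp
7th (minor 7th) → F-sharp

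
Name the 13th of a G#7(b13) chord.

E

Root of G#7(b13) = G#. The 13th is a minor 13th: G# up a minor 13th → E.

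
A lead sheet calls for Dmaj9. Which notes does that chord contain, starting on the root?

Root D, quality major ninth:
root → D
3rd (major 3rd) → F♯
5th (perfect 5th) → A
7th (major 7th) → C♯
9th (major 9th) → E

D, F♯, A, C♯, E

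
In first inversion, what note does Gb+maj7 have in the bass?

Gb+maj7 in root position is Gb–Bb–D–F.
First inversion places the third in the bass, which is Bb.

Bb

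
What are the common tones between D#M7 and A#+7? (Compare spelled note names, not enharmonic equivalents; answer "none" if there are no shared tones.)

A#, C##

D#M7: D# F## A# C##
A#+7: A# C## E## G#
Common to both → A#, C##.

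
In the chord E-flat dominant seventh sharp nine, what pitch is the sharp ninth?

E-flat dominant seventh sharp nine is built on E-flat; its 9th is an augmented 9th above the root.
A second above E uses the letter F, and the augmented 9th above E-flat is F-sharp.

F-sharp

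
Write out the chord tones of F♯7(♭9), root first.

F♯  A♯  C♯  E  G

F♯7(♭9) is a dominant seventh flat nine built on F♯.
- root: F♯
- major 3rd: A♯
- perfect 5th: C♯
- minor 7th: E
- minor 9th: G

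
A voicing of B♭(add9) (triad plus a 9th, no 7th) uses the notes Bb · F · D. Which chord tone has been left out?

B♭(add9) = Bb, D, F, C. The voicing lacks the 9th (major 9th), C.

C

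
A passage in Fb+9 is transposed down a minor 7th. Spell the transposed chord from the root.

A minor 7th down from F♭ is G♭, so the new chord is G♭ dominant ninth sharp five.
Root: G♭
Major 3rd (3rd): B♭
Augmented 5th (5th): D
Minor 7th (7th): F♭
Major 9th (9th): A♭

G♭, B♭, D, F♭, A♭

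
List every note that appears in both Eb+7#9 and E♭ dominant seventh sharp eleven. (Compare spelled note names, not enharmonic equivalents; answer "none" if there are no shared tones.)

Eb+7#9: Eb G B Db F#
E♭ dominant seventh sharp eleven: Eb G Bb Db A
Common to both → Eb, G, Db.

Eb  G  Db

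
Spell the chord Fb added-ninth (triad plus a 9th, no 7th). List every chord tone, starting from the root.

Fb – Ab – Cb – Gb

Root Fb, quality added-ninth:
root → Fb
3rd (major 3rd) → Ab
5th (perfect 5th) → Cb
9th (major 9th) → Gb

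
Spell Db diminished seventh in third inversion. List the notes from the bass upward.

In root position, Db diminished seventh is D-flat–F-flat–A-double-flat–C-double-flat.
Third inversion puts the seventh (C-double-flat) in the bass.

C-double-flat  D-flat  F-flat  A-double-flat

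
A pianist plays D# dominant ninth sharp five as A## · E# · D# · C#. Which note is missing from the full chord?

F##

The full D# dominant ninth sharp five chord is D#, F##, A##, C#, E#.
Comparing with the voicing, the major 3rd (3rd) — F## — is absent.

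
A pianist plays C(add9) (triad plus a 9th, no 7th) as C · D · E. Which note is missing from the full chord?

C(add9) = C, E, G, D. The voicing lacks the 5th (perfect 5th), G.

G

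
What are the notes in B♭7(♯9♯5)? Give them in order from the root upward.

Bb D F# Ab C#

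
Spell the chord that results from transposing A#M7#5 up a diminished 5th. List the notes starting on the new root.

A# up a diminished 5th → E. New chord: E augmented major seventh.
- root: E
- major 3rd: G#
- augmented 5th: B#
- major 7th: D#

E, G#, B#, D#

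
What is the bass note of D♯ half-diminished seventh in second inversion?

A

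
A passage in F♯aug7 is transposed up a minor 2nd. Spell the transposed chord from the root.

G, B, D#, F

A minor 2nd up from F# is G, so the new chord is G augmented seventh.
G — root
B — major 3rd
D# — augmented 5th
F — minor 7th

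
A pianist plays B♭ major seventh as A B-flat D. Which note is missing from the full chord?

F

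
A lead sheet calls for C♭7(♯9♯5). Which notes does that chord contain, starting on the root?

Cb, Eb, G, Bbb, D

C♭7(♯9♯5) is a dominant seventh sharp nine sharp five built on Cb.
Cb — root
Eb — major 3rd
G — augmented 5th
Bbb — minor 7th
D — augmented 9th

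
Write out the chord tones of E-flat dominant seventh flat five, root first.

E-flat dominant seventh flat five: dominant seventh flat five on E♭.
root → E♭
3rd (major 3rd) → G
5th (diminished 5th) → B𝄫
7th (minor 7th) → D♭

E♭  G  B𝄫  D♭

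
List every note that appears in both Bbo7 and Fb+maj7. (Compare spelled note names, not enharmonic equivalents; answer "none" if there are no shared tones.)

Bbo7: Bb Db Fb Abb
Fb+maj7: Fb Ab C Eb
Common to both → Fb.

Fb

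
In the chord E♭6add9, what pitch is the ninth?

F

Root of E♭6add9 = Eb. The 9th is a major 9th: Eb up a major 9th → F.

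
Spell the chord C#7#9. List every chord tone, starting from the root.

Root C#, quality dominant seventh sharp nine:
- root: C#
- major 3rd: E#
- perfect 5th: G#
- minor 7th: B
- augmented 9th: D##

C# – E# – G# – B – D##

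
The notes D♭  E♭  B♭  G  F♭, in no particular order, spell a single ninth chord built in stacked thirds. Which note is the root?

E♭

Arranged so that each adjacent pair is a third by letter name: E♭ – G – B♭ – D♭ – F♭.
The bottom of that stack, E♭, is the root (this is E♭ dominant seventh flat nine).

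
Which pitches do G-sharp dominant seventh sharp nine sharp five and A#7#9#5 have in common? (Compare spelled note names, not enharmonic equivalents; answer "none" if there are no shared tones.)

G♯

G-sharp dominant seventh sharp nine sharp five: G♯ B♯ D𝄪 F♯ A𝄪
A#7#9#5: A♯ C𝄪 E𝄪 G♯ B𝄪
Common to both → G♯.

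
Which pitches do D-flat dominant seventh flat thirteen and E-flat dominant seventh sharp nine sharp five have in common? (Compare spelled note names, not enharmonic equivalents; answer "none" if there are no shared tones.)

D-flat dominant seventh flat thirteen = D-flat, F, A-flat, C-flat, B-double-flat.
E-flat dominant seventh sharp nine sharp five = E-flat, G, B, D-flat, F-sharp.
Shared: D-flat.

D-flat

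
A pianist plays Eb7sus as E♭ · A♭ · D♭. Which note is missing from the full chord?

Eb7sus = E♭, A♭, B♭, D♭. The voicing lacks the 5th (perfect 5th), B♭.

B♭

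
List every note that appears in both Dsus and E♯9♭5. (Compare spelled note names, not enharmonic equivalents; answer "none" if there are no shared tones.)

none

Dsus = D, G, A.
E♯9♭5 = E#, G##, B, D#, F##.
Shared: none.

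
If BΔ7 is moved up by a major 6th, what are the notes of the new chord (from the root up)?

Transposed root: B → G# (major 6th up). So we spell G# major seventh:
root → G#
3rd (major 3rd) → B#
5th (perfect 5th) → D#
7th (major 7th) → F##

G#, B#, D#, F##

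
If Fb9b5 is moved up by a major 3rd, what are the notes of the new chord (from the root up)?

A major 3rd up from F♭ is A♭, so the new chord is A♭ dominant ninth flat five.
- root: A♭
- major 3rd: C
- diminished 5th: E𝄫
- minor 7th: G♭
- major 9th: B♭

A♭  C  E𝄫  G♭  B♭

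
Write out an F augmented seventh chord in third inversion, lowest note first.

F augmented seventh = F–A–C-sharp–E-flat; third inversion → seventh (E-flat) lowest.

E-flat, F, A, C-sharp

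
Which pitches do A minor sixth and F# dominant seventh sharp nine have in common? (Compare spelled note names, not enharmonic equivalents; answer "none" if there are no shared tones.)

E, F-sharp

A minor sixth: A C E F-sharp
F# dominant seventh sharp nine: F-sharp A-sharp C-sharp E G-double-sharp
Common to both → E, F-sharp.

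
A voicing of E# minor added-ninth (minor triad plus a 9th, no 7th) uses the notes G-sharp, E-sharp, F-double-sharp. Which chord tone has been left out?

B-sharp

E# minor added-ninth = E-sharp, G-sharp, B-sharp, F-double-sharp. The voicing lacks the 5th (perfect 5th), B-sharp.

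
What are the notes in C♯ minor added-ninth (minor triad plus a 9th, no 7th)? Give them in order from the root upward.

C-sharp  E  G-sharp  D-sharp

C♯ minor added-ninth is a minor added-ninth built on C-sharp.
root → C-sharp
3rd (minor 3rd) → E
5th (perfect 5th) → G-sharp
9th (major 9th) → D-sharp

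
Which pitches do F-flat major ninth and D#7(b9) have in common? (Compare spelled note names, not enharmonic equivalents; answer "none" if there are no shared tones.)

none

F-flat major ninth: Fb Ab Cb Eb Gb
D#7(b9): D# F## A# C# E
Common to both → none.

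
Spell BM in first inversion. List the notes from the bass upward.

BM = B–D#–F#; first inversion → third (D#) lowest.

D#, F#, B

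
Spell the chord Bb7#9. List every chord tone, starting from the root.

B♭ D F A♭ C♯

Bb7#9 is a dominant seventh sharp nine built on B♭.
- root: B♭
- major 3rd: D
- perfect 5th: F
- minor 7th: A♭
- augmented 9th: C♯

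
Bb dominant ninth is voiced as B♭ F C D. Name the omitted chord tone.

A♭

Bb dominant ninth = B♭, D, F, A♭, C. The voicing lacks the 7th (minor 7th), A♭.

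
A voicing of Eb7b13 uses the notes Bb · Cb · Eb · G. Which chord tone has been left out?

Db

Eb7b13 = Eb, G, Bb, Db, Cb. The voicing lacks the 7th (minor 7th), Db.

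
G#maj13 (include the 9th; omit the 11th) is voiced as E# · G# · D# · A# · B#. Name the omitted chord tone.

F##

G#maj13 = G#, B#, D#, F##, A#, E#. The voicing lacks the 7th (major 7th), F##.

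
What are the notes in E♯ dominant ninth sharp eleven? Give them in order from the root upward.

E♯ – G𝄪 – B♯ – D♯ – F𝄪 – A𝄪

E♯ dominant ninth sharp eleven is a dominant ninth sharp eleven built on E♯.
E♯ — root
G𝄪 — major 3rd
B♯ — perfect 5th
D♯ — minor 7th
F𝄪 — major 9th
A𝄪 — augmented 11th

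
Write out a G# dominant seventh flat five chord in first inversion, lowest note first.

G# dominant seventh flat five = G-sharp–B-sharp–D–F-sharp; first inversion → third (B-sharp) lowest.

B-sharp – D – F-sharp – G-sharp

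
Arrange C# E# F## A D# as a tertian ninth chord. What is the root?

Stacking in thirds gives D# – F## – A – C# – E#, so D# is the root — D# dominant ninth flat five.

D#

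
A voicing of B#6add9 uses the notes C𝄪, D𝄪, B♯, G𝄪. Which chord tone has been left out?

F𝄪

The full B#6add9 chord is B♯, D𝄪, F𝄪, G𝄪, C𝄪.
Comparing with the voicing, the perfect 5th (5th) — F𝄪 — is absent.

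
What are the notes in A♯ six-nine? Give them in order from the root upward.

A-sharp, C-double-sharp, E-sharp, F-double-sharp, B-sharp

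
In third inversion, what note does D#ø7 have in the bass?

C#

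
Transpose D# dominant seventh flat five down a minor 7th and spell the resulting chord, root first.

Transposed root: D-sharp → E-sharp (minor 7th down). So we spell E-sharp dominant seventh flat five:
Root: E-sharp
Major 3rd (3rd): G-double-sharp
Diminished 5th (5th): B
Minor 7th (7th): D-sharp

E-sharp, G-double-sharp, B, D-sharp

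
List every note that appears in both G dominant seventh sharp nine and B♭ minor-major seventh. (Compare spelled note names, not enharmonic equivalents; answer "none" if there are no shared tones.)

F

G dominant seventh sharp nine = G, B, D, F, A-sharp.
B♭ minor-major seventh = B-flat, D-flat, F, A.
Shared: F.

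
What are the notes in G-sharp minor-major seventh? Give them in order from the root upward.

G-sharp  B  D-sharp  F-double-sharp

Root G-sharp, quality minor-major seventh:
- root: G-sharp
- minor 3rd: B
- perfect 5th: D-sharp
- major 7th: F-double-sharp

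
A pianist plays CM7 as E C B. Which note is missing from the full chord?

The full CM7 chord is C, E, G, B.
Comparing with the voicing, the perfect 5th (5th) — G — is absent.

G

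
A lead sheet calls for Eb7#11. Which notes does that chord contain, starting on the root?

Eb  G  Bb  Db  A

Eb7#11 is a dominant seventh sharp eleven built on Eb.
- root: Eb
- major 3rd: G
- perfect 5th: Bb
- minor 7th: Db
- augmented 11th: A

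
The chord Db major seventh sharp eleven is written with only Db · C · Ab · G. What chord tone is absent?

F

The full Db major seventh sharp eleven chord is Db, F, Ab, C, G.
Comparing with the voicing, the major 3rd (3rd) — F — is absent.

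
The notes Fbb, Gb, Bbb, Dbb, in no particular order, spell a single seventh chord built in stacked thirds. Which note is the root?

Arranged so that each adjacent pair is a third by letter name: Gb – Bbb – Dbb – Fbb.
The bottom of that stack, Gb, is the root (this is Gb diminished seventh).

Gb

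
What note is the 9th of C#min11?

D#

Root of C#min11 = C#. The 9th is a major 9th: C# up a major 9th → D#.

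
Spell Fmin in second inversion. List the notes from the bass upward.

Fmin = F–A♭–C; second inversion → fifth (C) lowest.

C, F, A♭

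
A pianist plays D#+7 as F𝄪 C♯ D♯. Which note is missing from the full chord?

A𝄪

The full D#+7 chord is D♯, F𝄪, A𝄪, C♯.
Comparing with the voicing, the augmented 5th (5th) — A𝄪 — is absent.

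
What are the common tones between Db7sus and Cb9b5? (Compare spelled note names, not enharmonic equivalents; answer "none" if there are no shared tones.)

Db7sus: D♭ G♭ A♭ C♭
Cb9b5: C♭ E♭ G𝄫 B𝄫 D♭
Common to both → D♭, C♭.

D♭ C♭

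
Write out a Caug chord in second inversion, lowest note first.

G# C E

Caug = C–E–G#; second inversion → fifth (G#) lowest.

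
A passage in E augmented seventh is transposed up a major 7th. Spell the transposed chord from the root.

D# – F## – A## – C#

Transposed root: E → D# (major 7th up). So we spell D# augmented seventh:
Root: D#
Major 3rd (3rd): F##
Augmented 5th (5th): A##
Minor 7th (7th): C#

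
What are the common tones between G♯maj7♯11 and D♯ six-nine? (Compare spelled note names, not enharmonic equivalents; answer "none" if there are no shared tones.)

G♯maj7♯11: G# B# D# F## C##
D♯ six-nine: D# F## A# B# E#
Common to both → B#, D#, F##.

B#  D#  F##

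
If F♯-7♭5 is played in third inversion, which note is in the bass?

E

F♯-7♭5 in root position is F#–A–C–E.
Third inversion places the seventh in the bass, which is E.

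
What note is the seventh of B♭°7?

Abb

B♭°7 is built on Bb; its 7th is a diminished 7th above the root.
A seventh above B uses the letter A, and the diminished 7th above Bb is Abb.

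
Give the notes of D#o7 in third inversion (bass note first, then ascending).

C  D#  F#  A

D#o7 = D#–F#–A–C; third inversion → seventh (C) lowest.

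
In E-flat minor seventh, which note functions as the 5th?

E-flat minor seventh is built on E-flat; its 5th is a perfect 5th above the root.
A fifth above E uses the letter B, and the perfect 5th above E-flat is B-flat.

B-flat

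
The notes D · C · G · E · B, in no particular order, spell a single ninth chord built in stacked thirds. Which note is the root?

C

Arranged so that each adjacent pair is a third by letter name: C – E – G – B – D.
The bottom of that stack, C, is the root (this is C major ninth).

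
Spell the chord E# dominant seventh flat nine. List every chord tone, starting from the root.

Root E-sharp, quality dominant seventh flat nine:
E-sharp — root
G-double-sharp — major 3rd
B-sharp — perfect 5th
D-sharp — minor 7th
F-sharp — minor 9th

E-sharp, G-double-sharp, B-sharp, D-sharp, F-sharp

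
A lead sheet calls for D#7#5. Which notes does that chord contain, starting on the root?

D# – F## – A## – C#

Root D#, quality augmented seventh:
Root: D#
Major 3rd (3rd): F##
Augmented 5th (5th): A##
Minor 7th (7th): C#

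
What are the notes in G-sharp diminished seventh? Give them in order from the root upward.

Root G#, quality diminished seventh:
Root: G#
Minor 3rd (3rd): B
Diminished 5th (5th): D
Diminished 7th (7th): F

G#, B, D, F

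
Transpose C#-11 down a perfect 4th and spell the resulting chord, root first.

G#, B, D#, F#, A#, C#

A perfect 4th down from C# is G#, so the new chord is G# minor eleventh.
G# — root
B — minor 3rd
D# — perfect 5th
F# — minor 7th
A# — major 9th
C# — perfect 11th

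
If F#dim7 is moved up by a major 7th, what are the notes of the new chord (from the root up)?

E♯  G♯  B  D

F♯ up a major 7th → E♯. New chord: E♯ diminished seventh.
Root: E♯
Minor 3rd (3rd): G♯
Diminished 5th (5th): B
Diminished 7th (7th): D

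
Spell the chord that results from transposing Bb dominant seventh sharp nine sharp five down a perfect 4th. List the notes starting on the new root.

Transposed root: B-flat → F (perfect 4th down). So we spell F dominant seventh sharp nine sharp five:
Root: F
Major 3rd (3rd): A
Augmented 5th (5th): C-sharp
Minor 7th (7th): E-flat
Augmented 9th (9th): G-sharp

F, A, C-sharp, E-flat, G-sharp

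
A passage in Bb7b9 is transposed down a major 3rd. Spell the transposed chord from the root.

Transposed root: B♭ → G♭ (major 3rd down). So we spell G♭ dominant seventh flat nine:
- root: G♭
- major 3rd: B♭
- perfect 5th: D♭
- minor 7th: F♭
- minor 9th: A𝄫

G♭, B♭, D♭, F♭, A𝄫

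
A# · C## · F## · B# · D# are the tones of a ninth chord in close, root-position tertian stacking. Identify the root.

B#

Stacking in thirds gives B# – D# – F## – A# – C##, so B# is the root — B# minor ninth.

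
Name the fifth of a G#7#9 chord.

Root of G#7#9 = G#. The 5th is a perfect 5th: G# up a perfect 5th → D#.

D#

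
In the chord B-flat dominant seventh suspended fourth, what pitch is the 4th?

E-flat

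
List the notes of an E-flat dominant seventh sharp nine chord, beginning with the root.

E-flat dominant seventh sharp nine is a dominant seventh sharp nine built on E♭.
- root: E♭
- major 3rd: G
- perfect 5th: B♭
- minor 7th: D♭
- augmented 9th: F♯

E♭, G, B♭, D♭, F♯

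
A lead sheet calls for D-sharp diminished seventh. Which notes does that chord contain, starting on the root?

Root D#, quality diminished seventh:
Root: D#
Minor 3rd (3rd): F#
Diminished 5th (5th): A
Diminished 7th (7th): C

D#  F#  A  C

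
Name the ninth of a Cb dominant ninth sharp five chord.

D♭

Cb dominant ninth sharp five is built on C♭; its 9th is a major 9th above the root.
A second above C uses the letter D, and the major 9th above C♭ is D♭.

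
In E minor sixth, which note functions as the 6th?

Root of E minor sixth = E. The 6th is a major 6th: E up a major 6th → C-sharp.

C-sharp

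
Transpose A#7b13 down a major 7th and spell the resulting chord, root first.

B – D# – F# – A – G

A# down a major 7th → B. New chord: B dominant seventh flat thirteen.
- root: B
- major 3rd: D#
- perfect 5th: F#
- minor 7th: A
- minor 13th: G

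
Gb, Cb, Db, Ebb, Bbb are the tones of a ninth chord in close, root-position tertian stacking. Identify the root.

Stacking in thirds gives Cb – Ebb – Gb – Bbb – Db, so Cb is the root — Cb minor ninth.

Cb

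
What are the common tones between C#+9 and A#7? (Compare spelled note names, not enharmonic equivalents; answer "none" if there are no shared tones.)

C#+9: C# E# G## B D#
A#7: A# C## E# G#
Common to both → E#.

E#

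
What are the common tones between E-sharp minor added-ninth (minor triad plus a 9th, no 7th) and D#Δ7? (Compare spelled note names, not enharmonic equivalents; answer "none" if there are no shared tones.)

F𝄪

E-sharp minor added-ninth: E♯ G♯ B♯ F𝄪
D#Δ7: D♯ F𝄪 A♯ C𝄪
Common to both → F𝄪.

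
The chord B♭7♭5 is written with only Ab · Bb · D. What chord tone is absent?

Fb

The full B♭7♭5 chord is Bb, D, Fb, Ab.
Comparing with the voicing, the diminished 5th (5th) — Fb — is absent.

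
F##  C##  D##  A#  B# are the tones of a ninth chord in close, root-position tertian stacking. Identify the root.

Stacking in thirds gives B# – D## – F## – A# – C##, so B# is the root — B# dominant ninth.

B#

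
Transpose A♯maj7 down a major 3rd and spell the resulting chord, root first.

F♯ A♯ C♯ E♯

A major 3rd down from A♯ is F♯, so the new chord is F♯ major seventh.
F♯ — root
A♯ — major 3rd
C♯ — perfect 5th
E♯ — major 7th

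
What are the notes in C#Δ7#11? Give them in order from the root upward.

C# – E# – G# – B# – F##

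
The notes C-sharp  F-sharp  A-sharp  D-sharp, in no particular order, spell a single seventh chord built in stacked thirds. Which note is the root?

D-sharp

Arranged so that each adjacent pair is a third by letter name: D-sharp – F-sharp – A-sharp – C-sharp.
The bottom of that stack, D-sharp, is the root (this is D-sharp minor seventh).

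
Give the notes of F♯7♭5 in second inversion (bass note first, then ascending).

C E F# A#

F♯7♭5 = F#–A#–C–E; second inversion → fifth (C) lowest.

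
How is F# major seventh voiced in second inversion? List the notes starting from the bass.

In root position, F# major seventh is F-sharp–A-sharp–C-sharp–E-sharp.
Second inversion puts the fifth (C-sharp) in the bass.

C-sharp, E-sharp, F-sharp, A-sharp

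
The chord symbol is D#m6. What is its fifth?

A♯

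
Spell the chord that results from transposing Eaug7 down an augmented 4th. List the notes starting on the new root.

Bb D F# Ab

E down an augmented 4th → Bb. New chord: Bb augmented seventh.
root → Bb
3rd (major 3rd) → D
5th (augmented 5th) → F#
7th (minor 7th) → Ab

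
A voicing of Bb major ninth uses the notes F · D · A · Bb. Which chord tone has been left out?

C

Bb major ninth = Bb, D, F, A, C. The voicing lacks the 9th (major 9th), C.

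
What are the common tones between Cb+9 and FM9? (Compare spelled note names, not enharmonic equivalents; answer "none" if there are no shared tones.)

G

Cb+9: Cb Eb G Bbb Db
FM9: F A C E G
Common to both → G.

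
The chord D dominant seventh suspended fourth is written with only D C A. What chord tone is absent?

G

D dominant seventh suspended fourth = D, G, A, C. The voicing lacks the 4th (perfect 4th), G.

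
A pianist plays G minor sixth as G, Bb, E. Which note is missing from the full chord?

G minor sixth = G, Bb, D, E. The voicing lacks the 5th (perfect 5th), D.

D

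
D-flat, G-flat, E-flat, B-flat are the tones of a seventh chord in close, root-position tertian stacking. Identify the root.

E-flat

Stacking in thirds gives E-flat – G-flat – B-flat – D-flat, so E-flat is the root — E-flat minor seventh.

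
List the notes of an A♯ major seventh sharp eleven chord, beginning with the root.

Root A-sharp, quality major seventh sharp eleven:
Root: A-sharp
Major 3rd (3rd): C-double-sharp
Perfect 5th (5th): E-sharp
Major 7th (7th): G-double-sharp
Augmented 11th (11th): D-double-sharp

A-sharp  C-double-sharp  E-sharp  G-double-sharp  D-double-sharp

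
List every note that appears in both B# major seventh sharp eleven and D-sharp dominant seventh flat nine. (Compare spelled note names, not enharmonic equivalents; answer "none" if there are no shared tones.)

F-double-sharp

B# major seventh sharp eleven: B-sharp D-double-sharp F-double-sharp A-double-sharp E-double-sharp
D-sharp dominant seventh flat nine: D-sharp F-double-sharp A-sharp C-sharp E
Common to both → F-double-sharp.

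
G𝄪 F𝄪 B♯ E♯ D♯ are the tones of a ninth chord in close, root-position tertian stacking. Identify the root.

Arranged so that each adjacent pair is a third by letter name: E♯ – G𝄪 – B♯ – D♯ – F𝄪.
The bottom of that stack, E♯, is the root (this is E♯ dominant ninth).

E♯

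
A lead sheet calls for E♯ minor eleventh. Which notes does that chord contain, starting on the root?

E♯ minor eleventh is a minor eleventh built on E#.
- root: E#
- minor 3rd: G#
- perfect 5th: B#
- minor 7th: D#
- major 9th: F##
- perfect 11th: A#

E#, G#, B#, D#, F##, A#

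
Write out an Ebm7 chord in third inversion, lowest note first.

In root position, Ebm7 is Eb–Gb–Bb–Db.
Third inversion puts the seventh (Db) in the bass.

Db Eb Gb Bb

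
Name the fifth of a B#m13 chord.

Root of B#m13 = B#. The 5th is a perfect 5th: B# up a perfect 5th → F##.

F##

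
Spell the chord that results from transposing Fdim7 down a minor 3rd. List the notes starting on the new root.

D, F, Ab, Cb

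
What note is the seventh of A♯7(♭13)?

G#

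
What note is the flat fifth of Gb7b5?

Gb7b5 is built on Gb; its 5th is a diminished 5th above the root.
A fifth above G uses the letter D, and the diminished 5th above Gb is Dbb.

Dbb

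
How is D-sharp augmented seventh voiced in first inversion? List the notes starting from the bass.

F## – A## – C# – D#

In root position, D-sharp augmented seventh is D#–F##–A##–C#.
First inversion puts the third (F##) in the bass.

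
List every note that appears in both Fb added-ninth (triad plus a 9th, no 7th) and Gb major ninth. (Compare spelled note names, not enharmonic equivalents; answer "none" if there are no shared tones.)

Fb added-ninth: Fb Ab Cb Gb
Gb major ninth: Gb Bb Db F Ab
Common to both → Ab, Gb.

Ab, Gb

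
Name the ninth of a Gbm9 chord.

Ab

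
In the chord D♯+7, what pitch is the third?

F##

D♯+7 is built on D#; its 3rd is a major 3rd above the root.
A third above D uses the letter F, and the major 3rd above D# is F##.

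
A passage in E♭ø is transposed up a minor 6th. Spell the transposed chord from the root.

Transposed root: E♭ → C♭ (minor 6th up). So we spell C♭ half-diminished seventh:
Root: C♭
Minor 3rd (3rd): E𝄫
Diminished 5th (5th): G𝄫
Minor 7th (7th): B𝄫

C♭ – E𝄫 – G𝄫 – B𝄫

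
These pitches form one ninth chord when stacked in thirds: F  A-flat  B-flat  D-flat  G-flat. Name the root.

G-flat

Arranged so that each adjacent pair is a third by letter name: G-flat – B-flat – D-flat – F – A-flat.
The bottom of that stack, G-flat, is the root (this is G-flat major ninth).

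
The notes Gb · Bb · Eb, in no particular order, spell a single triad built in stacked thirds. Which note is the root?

Eb

Stacking in thirds gives Eb – Gb – Bb, so Eb is the root — Eb minor triad.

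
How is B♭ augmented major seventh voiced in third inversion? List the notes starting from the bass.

A, B♭, D, F♯

In root position, B♭ augmented major seventh is B♭–D–F♯–A.
Third inversion puts the seventh (A) in the bass.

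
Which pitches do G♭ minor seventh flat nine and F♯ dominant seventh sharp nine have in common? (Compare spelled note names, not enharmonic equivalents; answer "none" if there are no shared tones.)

G♭ minor seventh flat nine: G-flat B-double-flat D-flat F-flat A-double-flat
F♯ dominant seventh sharp nine: F-sharp A-sharp C-sharp E G-double-sharp
Common to both → none.

none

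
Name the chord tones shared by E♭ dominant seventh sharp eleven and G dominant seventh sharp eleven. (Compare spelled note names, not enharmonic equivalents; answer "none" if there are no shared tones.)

E♭ dominant seventh sharp eleven: E-flat G B-flat D-flat A
G dominant seventh sharp eleven: G B D F C-sharp
Common to both → G.

G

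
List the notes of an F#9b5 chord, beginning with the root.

F#, A#, C, E, G#

F#9b5 is a dominant ninth flat five built on F#.
- root: F#
- major 3rd: A#
- diminished 5th: C
- minor 7th: E
- major 9th: G#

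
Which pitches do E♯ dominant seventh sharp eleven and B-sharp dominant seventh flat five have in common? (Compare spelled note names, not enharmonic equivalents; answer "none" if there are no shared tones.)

E♯ dominant seventh sharp eleven = E-sharp, G-double-sharp, B-sharp, D-sharp, A-double-sharp.
B-sharp dominant seventh flat five = B-sharp, D-double-sharp, F-sharp, A-sharp.
Shared: B-sharp.

B-sharp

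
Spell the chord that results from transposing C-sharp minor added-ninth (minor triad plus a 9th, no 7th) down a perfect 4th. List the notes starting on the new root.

G# – B – D# – A#

C# down a perfect 4th → G#. New chord: G# minor added-ninth.
G# — root
B — minor 3rd
D# — perfect 5th
A# — major 9th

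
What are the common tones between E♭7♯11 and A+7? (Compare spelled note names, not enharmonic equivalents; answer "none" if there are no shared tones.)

E♭7♯11: Eb G Bb Db A
A+7: A C# E# G
Common to both → G, A.

G, A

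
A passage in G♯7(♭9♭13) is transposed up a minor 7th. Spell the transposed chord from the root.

G♯ up a minor 7th → F♯. New chord: F♯ dominant seventh flat nine flat thirteen.
Root: F♯
Major 3rd (3rd): A♯
Perfect 5th (5th): C♯
Minor 7th (7th): E
Minor 9th (9th): G
Minor 13th (13th): D

F♯, A♯, C♯, E, G, D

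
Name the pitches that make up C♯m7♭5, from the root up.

C# E G B

C♯m7♭5: half-diminished seventh on C#.
- root: C#
- minor 3rd: E
- diminished 5th: G
- minor 7th: B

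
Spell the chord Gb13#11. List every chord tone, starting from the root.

Gb13#11 is a dominant thirteenth sharp eleven built on G♭.
G♭ — root
B♭ — major 3rd
D♭ — perfect 5th
F♭ — minor 7th
A♭ — major 9th
C — augmented 11th
E♭ — major 13th

G♭ – B♭ – D♭ – F♭ – A♭ – C – E♭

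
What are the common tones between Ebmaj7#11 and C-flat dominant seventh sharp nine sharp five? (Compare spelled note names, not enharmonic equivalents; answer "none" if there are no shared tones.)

Eb, G, D

Ebmaj7#11 = Eb, G, Bb, D, A.
C-flat dominant seventh sharp nine sharp five = Cb, Eb, G, Bbb, D.
Shared: Eb, G, D.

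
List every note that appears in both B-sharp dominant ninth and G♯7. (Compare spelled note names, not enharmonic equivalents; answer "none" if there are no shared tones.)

B-sharp dominant ninth: B# D## F## A# C##
G♯7: G# B# D# F#
Common to both → B#.

B#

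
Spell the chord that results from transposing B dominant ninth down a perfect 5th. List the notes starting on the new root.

B down a perfect 5th → E. New chord: E dominant ninth.
E — root
G# — major 3rd
B — perfect 5th
D — minor 7th
F# — major 9th

E, G#, B, D, F#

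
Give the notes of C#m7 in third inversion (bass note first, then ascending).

B, C#, E, G#

C#m7 = C#–E–G#–B; third inversion → seventh (B) lowest.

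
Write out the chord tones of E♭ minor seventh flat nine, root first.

E♭ minor seventh flat nine is a minor seventh flat nine built on E-flat.
- root: E-flat
- minor 3rd: G-flat
- perfect 5th: B-flat
- minor 7th: D-flat
- minor 9th: F-flat

E-flat, G-flat, B-flat, D-flat, F-flat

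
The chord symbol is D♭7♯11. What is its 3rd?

F

D♭7♯11 is built on Db; its 3rd is a major 3rd above the root.
A third above D uses the letter F, and the major 3rd above Db is F.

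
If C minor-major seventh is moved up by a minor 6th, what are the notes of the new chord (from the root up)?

C up a minor 6th → A-flat. New chord: A-flat minor-major seventh.
A-flat — root
C-flat — minor 3rd
E-flat — perfect 5th
G — major 7th

A-flat, C-flat, E-flat, G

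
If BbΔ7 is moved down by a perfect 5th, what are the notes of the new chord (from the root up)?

Eb G Bb D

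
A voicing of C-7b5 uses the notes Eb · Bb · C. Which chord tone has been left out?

The full C-7b5 chord is C, Eb, Gb, Bb.
Comparing with the voicing, the diminished 5th (5th) — Gb — is absent.

Gb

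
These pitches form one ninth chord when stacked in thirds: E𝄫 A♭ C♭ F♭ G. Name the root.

F♭

Arranged so that each adjacent pair is a third by letter name: F♭ – A♭ – C♭ – E𝄫 – G.
The bottom of that stack, F♭, is the root (this is F♭ dominant seventh sharp nine).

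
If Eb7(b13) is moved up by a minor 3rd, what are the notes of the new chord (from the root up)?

Transposed root: Eb → Gb (minor 3rd up). So we spell Gb dominant seventh flat thirteen:
Root: Gb
Major 3rd (3rd): Bb
Perfect 5th (5th): Db
Minor 7th (7th): Fb
Minor 13th (13th): Ebb

Gb, Bb, Db, Fb, Ebb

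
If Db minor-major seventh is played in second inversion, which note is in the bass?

A-flat

Db minor-major seventh = D-flat–F-flat–A-flat–C. Second inversion → fifth in the bass = A-flat.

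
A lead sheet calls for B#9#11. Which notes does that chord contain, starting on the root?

B#  D##  F##  A#  C##  E##

B#9#11 is a dominant ninth sharp eleven built on B#.
root → B#
3rd (major 3rd) → D##
5th (perfect 5th) → F##
7th (minor 7th) → A#
9th (major 9th) → C##
11th (augmented 11th) → E##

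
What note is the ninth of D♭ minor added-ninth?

Eb

Root of D♭ minor added-ninth = Db. The 9th is a major 9th: Db up a major 9th → Eb.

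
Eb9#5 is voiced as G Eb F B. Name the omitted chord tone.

The full Eb9#5 chord is Eb, G, B, Db, F.
Comparing with the voicing, the minor 7th (7th) — Db — is absent.

Db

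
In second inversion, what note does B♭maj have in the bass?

B♭maj in root position is Bb–D–F.
Second inversion places the fifth in the bass, which is F.

F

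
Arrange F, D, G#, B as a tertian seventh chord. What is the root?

Stacking in thirds gives G# – B – D – F, so G# is the root — G# diminished seventh.

G#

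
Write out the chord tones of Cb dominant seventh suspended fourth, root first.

C-flat – F-flat – G-flat – B-double-flat

Cb dominant seventh suspended fourth: dominant seventh suspended fourth on C-flat.
Root: C-flat
Perfect 4th (4th): F-flat
Perfect 5th (5th): G-flat
Minor 7th (7th): B-double-flat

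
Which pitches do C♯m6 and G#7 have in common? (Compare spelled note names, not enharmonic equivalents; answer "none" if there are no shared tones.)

G#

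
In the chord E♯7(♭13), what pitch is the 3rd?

G##

Root of E♯7(♭13) = E#. The 3rd is a major 3rd: E# up a major 3rd → G##.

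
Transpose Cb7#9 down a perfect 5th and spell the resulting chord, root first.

A perfect 5th down from C♭ is F♭, so the new chord is F♭ dominant seventh sharp nine.
F♭ — root
A♭ — major 3rd
C♭ — perfect 5th
E𝄫 — minor 7th
G — augmented 9th

F♭, A♭, C♭, E𝄫, G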